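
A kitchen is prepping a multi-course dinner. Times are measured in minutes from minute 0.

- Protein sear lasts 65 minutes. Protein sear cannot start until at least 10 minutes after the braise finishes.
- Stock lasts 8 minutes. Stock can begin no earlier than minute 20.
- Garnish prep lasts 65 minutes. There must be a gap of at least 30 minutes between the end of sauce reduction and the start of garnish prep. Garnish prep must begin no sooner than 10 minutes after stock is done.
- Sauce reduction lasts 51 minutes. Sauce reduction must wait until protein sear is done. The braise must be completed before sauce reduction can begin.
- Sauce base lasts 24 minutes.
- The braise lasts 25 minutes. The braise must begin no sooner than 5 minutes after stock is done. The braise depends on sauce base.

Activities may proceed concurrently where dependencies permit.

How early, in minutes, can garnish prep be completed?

Sauce base can start immediately at minute 0; it finishes at minute 24.
Stock cannot begin until its own release at minute 20. It runs from minute 20 to 20 + 8 = minute 28.
The braise cannot start until stock (finishes minute 28, plus 5-minute gap → minute 33); sauce base (finishes minute 24). The controlling bound is minute 33, so the braise finishes at 33 + 25 = minute 58.
Protein sear waits on the braise (finishes minute 58, plus 10-minute gap → minute 68), so it starts at minute 68 and finishes at 68 + 65 = minute 133.
Sauce reduction cannot start until protein sear (finishes minute 133); the braise (finishes minute 58). The controlling bound is minute 133, so sauce reduction finishes at 133 + 51 = minute 184.
Garnish prep has to wait for sauce reduction (finishes minute 184, plus 30-minute gap → minute 214); stock (finishes minute 28, plus 10-minute gap → minute 38). The latest of these is minute 214, so garnish prep runs minute 214 to 214 + 65 = minute 279.

279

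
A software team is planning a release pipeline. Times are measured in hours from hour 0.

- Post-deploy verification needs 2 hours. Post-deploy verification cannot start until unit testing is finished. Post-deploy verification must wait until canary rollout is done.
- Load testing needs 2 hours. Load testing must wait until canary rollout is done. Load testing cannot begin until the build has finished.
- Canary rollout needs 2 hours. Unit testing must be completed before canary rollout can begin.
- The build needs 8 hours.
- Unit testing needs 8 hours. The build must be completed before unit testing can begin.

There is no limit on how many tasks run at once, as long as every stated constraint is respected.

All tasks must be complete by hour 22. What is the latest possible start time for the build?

Load testing must finish by hour 22; it takes 2 hours, so it must start by 22 − 2 = hour 20.
To finish by hour 22, post-deploy verification (duration 2) must start no later than hour 20.
Canary rollout feeds load testing (must start by hour 20); post-deploy verification (must start by hour 20). Taking the minimum, canary rollout must finish by hour 20 and start by 20 − 2 = hour 18.
For unit testing: canary rollout (must start by hour 18); post-deploy verification (must start by hour 20). The most restrictive is hour 18; with an 8-hour duration, unit testing must start by hour 10.
The build has several dependents: unit testing (must start by hour 10); load testing (must start by hour 20). The earliest of those limits is hour 10, so the build must start by 10 − 8 = hour 2.

2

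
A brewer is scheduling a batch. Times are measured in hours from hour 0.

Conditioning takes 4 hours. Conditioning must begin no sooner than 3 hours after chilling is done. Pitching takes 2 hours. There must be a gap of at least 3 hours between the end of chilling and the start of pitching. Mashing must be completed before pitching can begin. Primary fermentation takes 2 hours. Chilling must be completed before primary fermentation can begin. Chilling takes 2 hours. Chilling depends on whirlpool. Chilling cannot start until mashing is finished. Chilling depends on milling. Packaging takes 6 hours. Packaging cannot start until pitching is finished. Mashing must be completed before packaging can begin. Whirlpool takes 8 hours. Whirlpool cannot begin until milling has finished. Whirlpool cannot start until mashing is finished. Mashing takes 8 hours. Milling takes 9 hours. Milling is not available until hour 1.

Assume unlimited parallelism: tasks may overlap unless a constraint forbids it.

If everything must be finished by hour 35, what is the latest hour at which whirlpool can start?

14

Packaging must finish by hour 35; it takes 6 hours, so it must start by 35 − 6 = hour 29.
Pitching must finish before packaging (must start by hour 29). With a 2-hour duration, pitching must start by 29 − 2 = hour 27.
Primary fermentation has no dependents, so it just needs to finish by hour 35. Starting by 35 − 2 = hour 33 achieves that.
Conditioning must finish by hour 35; it takes 4 hours, so it must start by 35 − 4 = hour 31.
Chilling must finish in time for pitching (must start by hour 27, minus 3-hour gap → hour 24); primary fermentation (must start by hour 33); conditioning (must start by hour 31, minus 3-hour gap → hour 28). The tightest is hour 24, so chilling must start by 24 − 2 = hour 22.
Since chilling (must start by hour 22) depends on it, whirlpool must finish by hour 22. Backing off its 8-hour duration gives a latest start of hour 14.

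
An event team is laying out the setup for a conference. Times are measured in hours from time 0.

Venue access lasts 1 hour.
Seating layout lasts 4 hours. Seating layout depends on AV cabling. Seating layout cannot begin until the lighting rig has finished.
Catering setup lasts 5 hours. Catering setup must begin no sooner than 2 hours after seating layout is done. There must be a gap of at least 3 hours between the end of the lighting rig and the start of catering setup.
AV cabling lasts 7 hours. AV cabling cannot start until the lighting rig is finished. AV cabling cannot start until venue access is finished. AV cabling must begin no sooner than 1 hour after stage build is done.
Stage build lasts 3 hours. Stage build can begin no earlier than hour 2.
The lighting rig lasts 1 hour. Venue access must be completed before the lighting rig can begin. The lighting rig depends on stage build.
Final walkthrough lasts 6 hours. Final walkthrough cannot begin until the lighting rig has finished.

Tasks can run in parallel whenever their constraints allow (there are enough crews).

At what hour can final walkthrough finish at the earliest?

12

Stage build cannot begin until its own release at hour 2. It runs from hour 2 to 2 + 3 = hour 5.
Venue access can start immediately at hour 0; it finishes at hour 1.
The lighting rig cannot start until venue access (finishes hour 1); stage build (finishes hour 5). The controlling bound is hour 5, so the lighting rig finishes at 5 + 1 = hour 6.
Final walkthrough cannot begin until the lighting rig (finishes hour 6). It runs from hour 6 to 6 + 6 = hour 12.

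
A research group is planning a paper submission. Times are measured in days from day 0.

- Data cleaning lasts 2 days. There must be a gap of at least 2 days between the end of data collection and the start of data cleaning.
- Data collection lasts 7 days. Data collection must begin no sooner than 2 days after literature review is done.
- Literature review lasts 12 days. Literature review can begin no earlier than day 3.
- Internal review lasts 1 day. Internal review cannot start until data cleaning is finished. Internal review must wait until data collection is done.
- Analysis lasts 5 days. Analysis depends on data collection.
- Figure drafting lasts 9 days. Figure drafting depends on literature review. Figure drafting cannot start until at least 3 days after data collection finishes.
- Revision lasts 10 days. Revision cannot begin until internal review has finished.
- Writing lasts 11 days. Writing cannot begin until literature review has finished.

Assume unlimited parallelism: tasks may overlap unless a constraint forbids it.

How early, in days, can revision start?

Literature review waits on its own release at day 3, so it starts at day 3 and finishes at 3 + 12 = day 15.
After literature review (finishes day 15, plus 2-day gap → day 17), data collection can start at day 17 and finishes at day 24.
Data cleaning waits on data collection (finishes day 24, plus 2-day gap → day 26), so it starts at day 26 and finishes at 26 + 2 = day 28.
Internal review has to wait for data cleaning (finishes day 28); data collection (finishes day 24). The latest of these is day 28, so internal review runs day 28 to 28 + 1 = day 29.
Revision waits on internal review (finishes day 29), so the earliest it can start is day 29.

29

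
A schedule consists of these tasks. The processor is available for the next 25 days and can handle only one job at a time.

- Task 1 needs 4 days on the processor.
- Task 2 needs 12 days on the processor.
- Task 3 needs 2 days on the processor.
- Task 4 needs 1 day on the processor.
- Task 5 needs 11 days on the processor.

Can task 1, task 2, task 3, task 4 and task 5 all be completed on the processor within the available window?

Running back to back, the jobs need 4 + 12 + 2 + 1 + 11 = 30 days on the processor.
Since 30 > 25, they cannot all fit.

No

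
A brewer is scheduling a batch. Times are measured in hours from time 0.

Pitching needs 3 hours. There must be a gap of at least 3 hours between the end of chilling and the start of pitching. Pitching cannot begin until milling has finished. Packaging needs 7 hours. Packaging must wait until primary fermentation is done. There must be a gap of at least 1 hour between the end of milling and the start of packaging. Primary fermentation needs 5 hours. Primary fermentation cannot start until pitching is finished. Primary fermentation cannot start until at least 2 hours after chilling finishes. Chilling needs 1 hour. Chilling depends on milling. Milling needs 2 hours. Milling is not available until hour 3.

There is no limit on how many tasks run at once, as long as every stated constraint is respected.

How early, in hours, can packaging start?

17

Milling cannot begin until its own release at hour 3. It runs from hour 3 to 3 + 2 = hour 5.
After milling (finishes hour 5), chilling can start at hour 5 and finishes at hour 6.
Pitching has to wait for chilling (finishes hour 6, plus 3-hour gap → hour 9); milling (finishes hour 5). The latest of these is hour 9, so pitching runs hour 9 to 9 + 3 = hour 12.
Primary fermentation has to wait for pitching (finishes hour 12); chilling (finishes hour 6, plus 2-hour gap → hour 8). The latest of these is hour 12, so primary fermentation runs hour 12 to 12 + 5 = hour 17.
Packaging waits on primary fermentation (finishes hour 17); milling (finishes hour 5, plus 1-hour gap → hour 6). The latest of these is hour 17, which is the earliest packaging can start.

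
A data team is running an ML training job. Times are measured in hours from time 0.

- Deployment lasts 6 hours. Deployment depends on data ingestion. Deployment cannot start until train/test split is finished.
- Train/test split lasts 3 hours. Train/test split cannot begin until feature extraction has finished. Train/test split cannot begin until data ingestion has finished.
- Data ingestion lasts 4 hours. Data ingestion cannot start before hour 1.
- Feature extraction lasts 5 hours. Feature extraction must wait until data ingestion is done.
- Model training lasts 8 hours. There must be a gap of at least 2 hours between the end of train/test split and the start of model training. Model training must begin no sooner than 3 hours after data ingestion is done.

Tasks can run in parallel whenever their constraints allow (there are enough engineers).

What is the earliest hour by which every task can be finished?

Data ingestion cannot begin until its own release at hour 1. It runs from hour 1 to 1 + 4 = hour 5.
After data ingestion (finishes hour 5), feature extraction can start at hour 5 and finishes at hour 10.
Train/test split cannot start until feature extraction (finishes hour 10); data ingestion (finishes hour 5). The controlling bound is hour 10, so train/test split finishes at 10 + 3 = hour 13.
Deployment cannot start until data ingestion (finishes hour 5); train/test split (finishes hour 13). The controlling bound is hour 13, so deployment finishes at 13 + 6 = hour 19.
Model training needs all of train/test split (finishes hour 13, plus 2-hour gap → hour 15); data ingestion (finishes hour 5, plus 3-hour gap → hour 8). That puts its earliest start at hour 15; it finishes at 15 + 8 = hour 23.
All tasks are finished once the last one completes. Finish times: Data ingestion at 5, Feature extraction at 10, Train/test split at 13, Model training at 23, Deployment at 19. The latest is hour 23.

23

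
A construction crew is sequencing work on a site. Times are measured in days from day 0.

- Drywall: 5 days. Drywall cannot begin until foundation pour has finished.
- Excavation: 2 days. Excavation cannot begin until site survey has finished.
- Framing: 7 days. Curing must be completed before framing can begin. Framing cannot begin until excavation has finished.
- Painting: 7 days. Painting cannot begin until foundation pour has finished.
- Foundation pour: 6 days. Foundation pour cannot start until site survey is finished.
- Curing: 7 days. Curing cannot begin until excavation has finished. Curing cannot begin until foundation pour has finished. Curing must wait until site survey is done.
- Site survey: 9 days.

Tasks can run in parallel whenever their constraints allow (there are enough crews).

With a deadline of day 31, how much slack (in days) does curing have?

Site survey has no prerequisites, so it starts at day 0 and finishes at day 9.
Foundation pour waits on site survey (finishes day 9), so it starts at day 9 and finishes at 9 + 6 = day 15.
Excavation waits on site survey (finishes day 9), so it starts at day 9 and finishes at 9 + 2 = day 11.
Curing needs all of excavation (finishes day 11); foundation pour (finishes day 15); site survey (finishes day 9). That puts its earliest start at day 15; it finishes at 15 + 7 = day 22.

Working backward from the deadline:
Framing has no dependents, so it just needs to finish by day 31. Starting by 31 − 7 = day 24 achieves that.
Curing must finish before framing (must start by day 24). With a 7-day duration, curing must start by 24 − 7 = day 17.
So curing can start as early as day 15 and as late as day 17, giving 17 − 15 = 2 days of slack.

2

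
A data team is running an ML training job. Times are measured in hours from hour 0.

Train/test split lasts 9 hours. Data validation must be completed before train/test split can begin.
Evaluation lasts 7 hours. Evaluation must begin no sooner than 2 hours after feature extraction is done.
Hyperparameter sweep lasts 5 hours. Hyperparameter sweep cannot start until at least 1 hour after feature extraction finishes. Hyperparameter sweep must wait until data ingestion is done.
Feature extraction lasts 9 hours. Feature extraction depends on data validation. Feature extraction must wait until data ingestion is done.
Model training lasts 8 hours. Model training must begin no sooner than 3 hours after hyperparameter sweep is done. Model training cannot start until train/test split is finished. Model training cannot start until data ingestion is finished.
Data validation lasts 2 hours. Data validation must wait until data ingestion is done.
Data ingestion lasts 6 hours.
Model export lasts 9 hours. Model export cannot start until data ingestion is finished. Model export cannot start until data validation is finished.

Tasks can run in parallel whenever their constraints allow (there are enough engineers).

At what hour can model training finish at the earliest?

34

Nothing blocks data ingestion, so it runs from hour 0 to hour 6.
Data validation cannot begin until data ingestion (finishes hour 6). It runs from hour 6 to 6 + 2 = hour 8.
Train/test split waits on data validation (finishes hour 8), so it starts at hour 8 and finishes at 8 + 9 = hour 17.
Feature extraction needs all of data validation (finishes hour 8); data ingestion (finishes hour 6). That puts its earliest start at hour 8; it finishes at 8 + 9 = hour 17.
Hyperparameter sweep cannot start until feature extraction (finishes hour 17, plus 1-hour gap → hour 18); data ingestion (finishes hour 6). The controlling bound is hour 18, so hyperparameter sweep finishes at 18 + 5 = hour 23.
Model training has to wait for hyperparameter sweep (finishes hour 23, plus 3-hour gap → hour 26); train/test split (finishes hour 17); data ingestion (finishes hour 6). The latest of these is hour 26, so model training runs hour 26 to 26 + 8 = hour 34.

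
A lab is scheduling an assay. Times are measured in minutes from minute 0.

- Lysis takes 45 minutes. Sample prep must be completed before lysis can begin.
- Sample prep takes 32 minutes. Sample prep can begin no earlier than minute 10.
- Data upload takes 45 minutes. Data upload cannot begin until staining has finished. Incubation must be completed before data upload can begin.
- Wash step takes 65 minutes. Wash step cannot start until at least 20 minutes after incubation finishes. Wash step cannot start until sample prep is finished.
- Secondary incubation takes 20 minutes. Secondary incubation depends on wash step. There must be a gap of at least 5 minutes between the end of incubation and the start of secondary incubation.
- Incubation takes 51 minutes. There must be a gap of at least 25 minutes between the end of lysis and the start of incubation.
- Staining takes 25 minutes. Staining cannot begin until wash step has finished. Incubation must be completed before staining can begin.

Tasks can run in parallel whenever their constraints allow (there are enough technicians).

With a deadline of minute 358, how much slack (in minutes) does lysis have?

After its own release at minute 10, sample prep can start at minute 10 and finishes at minute 42.
After sample prep (finishes minute 42), lysis can start at minute 42 and finishes at minute 87.

Working backward from the deadline:
Nothing follows data upload; the deadline of minute 358 is its only limit. It must start by 358 − 45 = minute 313.
Staining must finish before data upload (must start by minute 313). With a 25-minute duration, staining must start by 313 − 25 = minute 288.
Secondary incubation has no dependents, so it just needs to finish by minute 358. Starting by 358 − 20 = minute 338 achieves that.
Wash step feeds staining (must start by minute 288); secondary incubation (must start by minute 338). Taking the minimum, wash step must finish by minute 288 and start by 288 − 65 = minute 223.
Incubation feeds wash step (must start by minute 223, minus 20-minute gap → minute 203); staining (must start by minute 288); secondary incubation (must start by minute 338, minus 5-minute gap → minute 333); data upload (must start by minute 313). Taking the minimum, incubation must finish by minute 203 and start by 203 − 51 = minute 152.
Lysis feeds into incubation (must start by minute 152, minus 25-minute gap → minute 127); so lysis must finish by minute 127 and therefore start by minute 82.
So lysis can start as early as minute 42 and as late as minute 82, giving 82 − 42 = 40 minutes of slack.

40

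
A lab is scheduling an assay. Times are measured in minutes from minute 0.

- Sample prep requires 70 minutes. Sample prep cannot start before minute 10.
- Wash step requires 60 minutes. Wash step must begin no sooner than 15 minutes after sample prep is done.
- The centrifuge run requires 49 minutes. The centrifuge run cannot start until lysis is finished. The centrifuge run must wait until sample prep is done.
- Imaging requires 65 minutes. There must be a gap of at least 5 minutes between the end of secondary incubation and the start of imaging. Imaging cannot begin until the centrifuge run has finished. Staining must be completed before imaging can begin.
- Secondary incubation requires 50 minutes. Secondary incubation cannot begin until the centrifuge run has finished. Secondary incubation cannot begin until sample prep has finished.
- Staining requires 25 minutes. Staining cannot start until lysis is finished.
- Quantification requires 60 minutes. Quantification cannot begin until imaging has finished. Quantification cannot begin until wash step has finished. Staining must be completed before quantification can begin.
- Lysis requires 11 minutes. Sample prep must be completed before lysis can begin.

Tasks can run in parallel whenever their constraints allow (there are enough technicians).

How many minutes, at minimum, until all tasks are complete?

320

Sample prep waits on its own release at minute 10, so it starts at minute 10 and finishes at 10 + 70 = minute 80.
Wash step waits on sample prep (finishes minute 80, plus 15-minute gap → minute 95), so it starts at minute 95 and finishes at 95 + 60 = minute 155.
After sample prep (finishes minute 80), lysis can start at minute 80 and finishes at minute 91.
After lysis (finishes minute 91), staining can start at minute 91 and finishes at minute 116.
The centrifuge run has to wait for lysis (finishes minute 91); sample prep (finishes minute 80). The latest of these is minute 91, so the centrifuge run runs minute 91 to 91 + 49 = minute 140.
For secondary incubation: the centrifuge run (finishes minute 140); sample prep (finishes minute 80). Taking the maximum gives a start of minute 140, and it finishes at 140 + 50 = minute 190.
For imaging: secondary incubation (finishes minute 190, plus 5-minute gap → minute 195); the centrifuge run (finishes minute 140); staining (finishes minute 116). Taking the maximum gives a start of minute 195, and it finishes at 195 + 65 = minute 260.
For quantification: imaging (finishes minute 260); wash step (finishes minute 155); staining (finishes minute 116). Taking the maximum gives a start of minute 260, and it finishes at 260 + 60 = minute 320.
All tasks are finished once the last one completes. Finish times: Sample prep at 80, Lysis at 91, The centrifuge run at 140, Wash step at 155, Staining at 116, Secondary incubation at 190, Imaging at 260, Quantification at 320. The latest is minute 320.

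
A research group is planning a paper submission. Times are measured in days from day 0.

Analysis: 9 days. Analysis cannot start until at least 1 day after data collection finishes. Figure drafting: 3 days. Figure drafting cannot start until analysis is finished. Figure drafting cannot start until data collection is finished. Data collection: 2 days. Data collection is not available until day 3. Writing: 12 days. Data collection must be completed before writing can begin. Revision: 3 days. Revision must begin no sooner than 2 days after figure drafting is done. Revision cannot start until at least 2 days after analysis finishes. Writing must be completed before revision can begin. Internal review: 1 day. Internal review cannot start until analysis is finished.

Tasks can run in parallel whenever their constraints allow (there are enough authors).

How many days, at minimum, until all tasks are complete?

23

Data collection waits on its own release at day 3, so it starts at day 3 and finishes at 3 + 2 = day 5.
Writing waits on data collection (finishes day 5), so it starts at day 5 and finishes at 5 + 12 = day 17.
Analysis waits on data collection (finishes day 5, plus 1-day gap → day 6), so it starts at day 6 and finishes at 6 + 9 = day 15.
After analysis (finishes day 15), internal review can start at day 15 and finishes at day 16.
Figure drafting has to wait for analysis (finishes day 15); data collection (finishes day 5). The latest of these is day 15, so figure drafting runs day 15 to 15 + 3 = day 18.
Revision has to wait for figure drafting (finishes day 18, plus 2-day gap → day 20); analysis (finishes day 15, plus 2-day gap → day 17); writing (finishes day 17). The latest of these is day 20, so revision runs day 20 to 20 + 3 = day 23.
All tasks are finished once the last one completes. Finish times: Data collection at 5, Analysis at 15, Figure drafting at 18, Writing at 17, Internal review at 16, Revision at 23. The latest is day 23.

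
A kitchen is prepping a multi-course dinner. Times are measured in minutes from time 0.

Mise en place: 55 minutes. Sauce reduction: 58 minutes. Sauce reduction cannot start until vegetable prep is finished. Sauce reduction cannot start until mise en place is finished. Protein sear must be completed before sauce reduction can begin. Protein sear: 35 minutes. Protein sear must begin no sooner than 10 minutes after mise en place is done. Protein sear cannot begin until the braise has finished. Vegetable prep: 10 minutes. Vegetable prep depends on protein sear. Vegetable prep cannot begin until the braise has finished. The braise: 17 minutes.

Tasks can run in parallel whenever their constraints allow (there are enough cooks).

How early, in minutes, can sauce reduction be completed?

168

The braise has no prerequisites, so it starts at minute 0 and finishes at minute 17.
Mise en place can start immediately at minute 0; it finishes at minute 55.
For protein sear: mise en place (finishes minute 55, plus 10-minute gap → minute 65); the braise (finishes minute 17). Taking the maximum gives a start of minute 65, and it finishes at 65 + 35 = minute 100.
For vegetable prep: protein sear (finishes minute 100); the braise (finishes minute 17). Taking the maximum gives a start of minute 100, and it finishes at 100 + 10 = minute 110.
Sauce reduction has to wait for vegetable prep (finishes minute 110); mise en place (finishes minute 55); protein sear (finishes minute 100). The latest of these is minute 110, so sauce reduction runs minute 110 to 110 + 58 = minute 168.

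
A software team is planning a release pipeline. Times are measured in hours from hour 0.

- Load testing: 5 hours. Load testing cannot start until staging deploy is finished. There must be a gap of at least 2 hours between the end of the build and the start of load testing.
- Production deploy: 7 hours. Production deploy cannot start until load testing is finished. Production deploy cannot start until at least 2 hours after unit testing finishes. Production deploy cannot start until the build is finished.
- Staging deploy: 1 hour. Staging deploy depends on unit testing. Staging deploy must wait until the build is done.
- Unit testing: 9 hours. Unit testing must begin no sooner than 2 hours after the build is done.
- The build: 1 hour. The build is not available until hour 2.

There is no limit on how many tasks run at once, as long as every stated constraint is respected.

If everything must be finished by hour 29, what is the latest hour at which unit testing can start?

7

To finish by hour 29, production deploy (duration 7) must start no later than hour 22.
Load testing feeds into production deploy (must start by hour 22); so load testing must finish by hour 22 and therefore start by hour 17.
Staging deploy must finish before load testing (must start by hour 17). With a 1-hour duration, staging deploy must start by 17 − 1 = hour 16.
For unit testing: staging deploy (must start by hour 16); production deploy (must start by hour 22, minus 2-hour gap → hour 20). The most restrictive is hour 16; with a 9-hour duration, unit testing must start by hour 7.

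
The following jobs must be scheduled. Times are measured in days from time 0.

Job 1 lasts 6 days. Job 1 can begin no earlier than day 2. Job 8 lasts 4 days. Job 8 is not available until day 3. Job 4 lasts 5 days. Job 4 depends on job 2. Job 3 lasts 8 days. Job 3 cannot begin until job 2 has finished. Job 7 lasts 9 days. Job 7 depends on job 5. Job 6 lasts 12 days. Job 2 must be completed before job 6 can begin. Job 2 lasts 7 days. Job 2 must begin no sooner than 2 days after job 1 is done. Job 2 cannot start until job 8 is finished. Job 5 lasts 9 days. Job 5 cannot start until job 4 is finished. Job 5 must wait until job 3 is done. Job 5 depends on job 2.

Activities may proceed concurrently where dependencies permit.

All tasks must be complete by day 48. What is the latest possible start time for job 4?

To finish by day 48, job 7 (duration 9) must start no later than day 39.
Job 5 has to be done before job 7 (must start by day 39). That means finishing by day 39, i.e. starting by 39 − 9 = day 30.
Job 4 feeds into job 5 (must start by day 30); so job 4 must finish by day 30 and therefore start by day 25.

25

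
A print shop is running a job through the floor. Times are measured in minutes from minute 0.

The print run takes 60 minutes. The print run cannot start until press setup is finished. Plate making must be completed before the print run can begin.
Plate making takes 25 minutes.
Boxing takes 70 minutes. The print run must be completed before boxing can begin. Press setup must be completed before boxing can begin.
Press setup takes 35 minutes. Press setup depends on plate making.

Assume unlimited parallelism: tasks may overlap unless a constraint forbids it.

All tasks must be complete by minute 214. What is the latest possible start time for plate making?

24

Boxing must finish by minute 214; it takes 70 minutes, so it must start by 214 − 70 = minute 144.
Since boxing (must start by minute 144) depends on it, the print run must finish by minute 144. Backing off its 60-minute duration gives a latest start of minute 84.
Press setup feeds the print run (must start by minute 84); boxing (must start by minute 144). Taking the minimum, press setup must finish by minute 84 and start by 84 − 35 = minute 49.
Plate making must finish in time for press setup (must start by minute 49); the print run (must start by minute 84). The tightest is minute 49, so plate making must start by 49 − 25 = minute 24.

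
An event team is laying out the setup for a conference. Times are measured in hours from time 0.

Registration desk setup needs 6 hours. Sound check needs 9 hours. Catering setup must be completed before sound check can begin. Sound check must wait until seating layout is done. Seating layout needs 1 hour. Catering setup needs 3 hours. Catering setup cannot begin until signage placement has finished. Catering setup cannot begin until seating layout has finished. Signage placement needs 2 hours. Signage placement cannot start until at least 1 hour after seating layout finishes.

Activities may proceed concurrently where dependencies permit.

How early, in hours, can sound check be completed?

16

Nothing blocks seating layout, so it runs from hour 0 to hour 1.
Signage placement cannot begin until seating layout (finishes hour 1, plus 1-hour gap → hour 2). It runs from hour 2 to 2 + 2 = hour 4.
Catering setup needs all of signage placement (finishes hour 4); seating layout (finishes hour 1). That puts its earliest start at hour 4; it finishes at 4 + 3 = hour 7.
For sound check: catering setup (finishes hour 7); seating layout (finishes hour 1). Taking the maximum gives a start of hour 7, and it finishes at 7 + 9 = hour 16.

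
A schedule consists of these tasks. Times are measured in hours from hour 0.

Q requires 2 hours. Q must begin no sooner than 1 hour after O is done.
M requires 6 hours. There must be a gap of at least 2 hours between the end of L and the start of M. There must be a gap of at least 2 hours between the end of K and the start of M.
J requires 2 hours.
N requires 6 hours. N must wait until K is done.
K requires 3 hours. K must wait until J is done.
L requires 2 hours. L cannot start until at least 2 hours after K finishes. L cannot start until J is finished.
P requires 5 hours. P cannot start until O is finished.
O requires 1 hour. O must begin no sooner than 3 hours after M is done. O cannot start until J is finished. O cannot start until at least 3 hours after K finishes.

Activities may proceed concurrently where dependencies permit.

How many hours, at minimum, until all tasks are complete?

Nothing blocks J, so it runs from hour 0 to hour 2.
After J (finishes hour 2), K can start at hour 2 and finishes at hour 5.
N cannot begin until K (finishes hour 5). It runs from hour 5 to 5 + 6 = hour 11.
L has to wait for K (finishes hour 5, plus 2-hour gap → hour 7); J (finishes hour 2). The latest of these is hour 7, so L runs hour 7 to 7 + 2 = hour 9.
M needs all of L (finishes hour 9, plus 2-hour gap → hour 11); K (finishes hour 5, plus 2-hour gap → hour 7). That puts its earliest start at hour 11; it finishes at 11 + 6 = hour 17.
O has to wait for M (finishes hour 17, plus 3-hour gap → hour 20); J (finishes hour 2); K (finishes hour 5, plus 3-hour gap → hour 8). The latest of these is hour 20, so O runs hour 20 to 20 + 1 = hour 21.
Q waits on O (finishes hour 21, plus 1-hour gap → hour 22), so it starts at hour 22 and finishes at 22 + 2 = hour 24.
After O (finishes hour 21), P can start at hour 21 and finishes at hour 26.
All tasks are finished once the last one completes. Finish times: J at 2, K at 5, L at 9, M at 17, N at 11, O at 21, P at 26, Q at 24. The latest is hour 26.

26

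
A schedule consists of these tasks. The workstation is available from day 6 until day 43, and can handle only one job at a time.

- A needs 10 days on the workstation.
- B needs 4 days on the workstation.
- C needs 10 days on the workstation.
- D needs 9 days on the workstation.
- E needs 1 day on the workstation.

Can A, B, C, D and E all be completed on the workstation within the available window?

The workstation window is 43 − 6 = 37 days.
Running back to back, the jobs need 10 + 4 + 10 + 9 + 1 = 34 days on the workstation.
Since 34 ≤ 37, they fit within the window.

Yes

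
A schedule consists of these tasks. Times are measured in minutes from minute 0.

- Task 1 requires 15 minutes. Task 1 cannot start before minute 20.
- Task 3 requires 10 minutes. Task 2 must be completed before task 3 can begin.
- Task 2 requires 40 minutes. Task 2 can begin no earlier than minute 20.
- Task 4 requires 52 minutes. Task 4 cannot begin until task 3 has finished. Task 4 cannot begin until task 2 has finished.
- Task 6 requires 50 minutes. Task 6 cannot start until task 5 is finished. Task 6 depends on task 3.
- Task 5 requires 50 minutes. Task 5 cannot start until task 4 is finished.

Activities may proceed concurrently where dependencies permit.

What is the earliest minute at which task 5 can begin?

122

Task 2 waits on its own release at minute 20, so it starts at minute 20 and finishes at 20 + 40 = minute 60.
Task 3 cannot begin until task 2 (finishes minute 60). It runs from minute 60 to 60 + 10 = minute 70.
Task 4 needs all of task 3 (finishes minute 70); task 2 (finishes minute 60). That puts its earliest start at minute 70; it finishes at 70 + 52 = minute 122.
Task 5 waits on task 4 (finishes minute 122), so the earliest it can start is minute 122.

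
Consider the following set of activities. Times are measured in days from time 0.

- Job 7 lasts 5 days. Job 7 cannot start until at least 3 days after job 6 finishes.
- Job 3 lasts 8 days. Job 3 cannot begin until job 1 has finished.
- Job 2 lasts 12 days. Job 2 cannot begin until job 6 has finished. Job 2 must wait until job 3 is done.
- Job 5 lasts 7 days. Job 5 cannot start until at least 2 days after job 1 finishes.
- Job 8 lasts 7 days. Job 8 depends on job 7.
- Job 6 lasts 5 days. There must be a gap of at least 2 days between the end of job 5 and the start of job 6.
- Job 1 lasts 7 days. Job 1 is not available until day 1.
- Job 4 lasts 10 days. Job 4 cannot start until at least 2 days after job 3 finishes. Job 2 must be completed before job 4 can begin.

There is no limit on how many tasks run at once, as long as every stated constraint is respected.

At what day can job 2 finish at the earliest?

Job 1 waits on its own release at day 1, so it starts at day 1 and finishes at 1 + 7 = day 8.
Job 5 cannot begin until job 1 (finishes day 8, plus 2-day gap → day 10). It runs from day 10 to 10 + 7 = day 17.
After job 5 (finishes day 17, plus 2-day gap → day 19), job 6 can start at day 19 and finishes at day 24.
Job 3 waits on job 1 (finishes day 8), so it starts at day 8 and finishes at 8 + 8 = day 16.
Job 2 needs all of job 6 (finishes day 24); job 3 (finishes day 16). That puts its earliest start at day 24; it finishes at 24 + 12 = day 36.

36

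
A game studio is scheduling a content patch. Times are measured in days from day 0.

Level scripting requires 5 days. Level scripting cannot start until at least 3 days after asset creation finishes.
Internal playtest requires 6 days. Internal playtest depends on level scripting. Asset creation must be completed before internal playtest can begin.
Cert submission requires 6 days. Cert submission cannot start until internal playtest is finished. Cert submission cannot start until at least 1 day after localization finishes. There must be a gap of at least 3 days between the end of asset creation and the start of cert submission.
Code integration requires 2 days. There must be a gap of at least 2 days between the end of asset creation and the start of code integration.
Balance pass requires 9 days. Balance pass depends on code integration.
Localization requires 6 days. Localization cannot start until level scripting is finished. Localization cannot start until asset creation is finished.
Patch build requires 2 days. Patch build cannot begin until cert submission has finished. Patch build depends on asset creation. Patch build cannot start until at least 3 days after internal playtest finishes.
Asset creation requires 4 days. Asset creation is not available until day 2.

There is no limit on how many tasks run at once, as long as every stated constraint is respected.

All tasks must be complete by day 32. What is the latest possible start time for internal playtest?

To finish by day 32, patch build (duration 2) must start no later than day 30.
Cert submission has to be done before patch build (must start by day 30). That means finishing by day 30, i.e. starting by 30 − 6 = day 24.
Internal playtest must finish in time for cert submission (must start by day 24); patch build (must start by day 30, minus 3-day gap → day 27). The tightest is day 24, so internal playtest must start by 24 − 6 = day 18.

18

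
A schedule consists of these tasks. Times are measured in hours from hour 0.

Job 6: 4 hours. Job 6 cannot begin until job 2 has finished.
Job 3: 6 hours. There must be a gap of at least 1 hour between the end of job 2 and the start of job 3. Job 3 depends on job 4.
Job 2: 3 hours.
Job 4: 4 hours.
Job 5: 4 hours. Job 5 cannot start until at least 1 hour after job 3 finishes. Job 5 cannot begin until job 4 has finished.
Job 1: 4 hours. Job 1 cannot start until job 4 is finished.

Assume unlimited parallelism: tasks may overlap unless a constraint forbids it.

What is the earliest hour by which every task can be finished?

Nothing blocks job 4, so it runs from hour 0 to hour 4.
After job 4 (finishes hour 4), job 1 can start at hour 4 and finishes at hour 8.
Job 2 can start immediately at hour 0; it finishes at hour 3.
After job 2 (finishes hour 3), job 6 can start at hour 3 and finishes at hour 7.
Job 3 needs all of job 2 (finishes hour 3, plus 1-hour gap → hour 4); job 4 (finishes hour 4). That puts its earliest start at hour 4; it finishes at 4 + 6 = hour 10.
For job 5: job 3 (finishes hour 10, plus 1-hour gap → hour 11); job 4 (finishes hour 4). Taking the maximum gives a start of hour 11, and it finishes at 11 + 4 = hour 15.
All tasks are finished once the last one completes. Finish times: Job 1 at 8, Job 2 at 3, Job 3 at 10, Job 4 at 4, Job 5 at 15, Job 6 at 7. The latest is hour 15.

15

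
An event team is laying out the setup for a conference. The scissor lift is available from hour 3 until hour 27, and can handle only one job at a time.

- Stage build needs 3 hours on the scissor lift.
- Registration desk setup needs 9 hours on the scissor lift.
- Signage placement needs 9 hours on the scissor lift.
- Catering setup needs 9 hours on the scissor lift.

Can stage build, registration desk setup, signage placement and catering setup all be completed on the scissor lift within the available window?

No

The scissor lift window is 27 − 3 = 24 hours.
Running back to back, the jobs need 3 + 9 + 9 + 9 = 30 hours on the scissor lift.
Since 30 > 24, they cannot all fit.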